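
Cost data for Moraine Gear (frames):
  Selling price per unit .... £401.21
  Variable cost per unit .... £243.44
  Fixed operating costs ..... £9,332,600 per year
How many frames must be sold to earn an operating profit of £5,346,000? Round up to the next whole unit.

Unit CM = price − variable cost = £401.21 − £243.44 = £157.77.
Units = (FC + target) / CM = (£9,332,600 + £5,346,000) / £157.77 = 93,037.97, so 93,038 frames.

93,038 frames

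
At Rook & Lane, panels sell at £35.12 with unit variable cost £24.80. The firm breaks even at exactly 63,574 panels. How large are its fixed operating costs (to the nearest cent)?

Unit CM = price − variable cost = £35.12 − £24.80 = £10.32.
Fixed costs = break-even units × CM = 63,574 × £10.32 = £656,083.68.

£656,083.68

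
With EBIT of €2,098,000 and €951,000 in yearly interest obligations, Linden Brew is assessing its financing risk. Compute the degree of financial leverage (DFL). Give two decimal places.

1.83

Annual interest charges come to €951,000.00.
DFL = EBIT ÷ (EBIT − I) = €2,098,000 ÷ (€2,098,000 − €951,000.00) = €2,098,000 ÷ €1,147,000.00 = 1.8291.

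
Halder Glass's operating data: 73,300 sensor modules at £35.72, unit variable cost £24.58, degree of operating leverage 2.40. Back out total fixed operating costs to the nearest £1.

£476,328

Contribution at this volume is 73,300 × £11.14 = £816,562.00.
Since DOL = CM ÷ EBIT, EBIT = £816,562.00 ÷ 2.40 = £340,234.17.
And FC = contribution − EBIT = £816,562.00 − £340,234.17 = £476,328.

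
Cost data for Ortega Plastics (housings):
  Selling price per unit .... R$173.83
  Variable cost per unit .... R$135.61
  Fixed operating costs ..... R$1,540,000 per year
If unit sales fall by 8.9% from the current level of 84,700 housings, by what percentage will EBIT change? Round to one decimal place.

Total contribution margin = 84,700 × R$38.22 = R$3,237,234.00.
Operating income = contribution − fixed costs = R$3,237,234.00 − R$1,540,000 = R$1,697,234.00.
DOL = contribution ÷ EBIT = R$3,237,234.00 ÷ R$1,697,234.00 = 1.9074.
Operating income changes by 1.9074 × -8.9% = -17.0%.

-17.0%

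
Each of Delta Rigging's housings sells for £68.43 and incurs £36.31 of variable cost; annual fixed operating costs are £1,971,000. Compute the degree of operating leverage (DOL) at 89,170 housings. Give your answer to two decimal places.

Contribution at this volume is 89,170 × £32.12 = £2,864,140.40.
Subtracting fixed costs: EBIT = £2,864,140.40 − £1,971,000 = £893,140.40.
Degree of operating leverage = £2,864,140.40 / £893,140.40 = 3.2068.

3.21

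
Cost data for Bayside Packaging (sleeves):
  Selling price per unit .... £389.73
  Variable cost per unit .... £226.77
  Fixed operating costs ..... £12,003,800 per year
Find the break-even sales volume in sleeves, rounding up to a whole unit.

73,662 sleeves

Unit CM = price − variable cost = £389.73 − £226.77 = £162.96.
Break-even volume = fixed costs ÷ CM per unit = £12,003,800 ÷ £162.96 = 73,661.02, so 73,662 sleeves.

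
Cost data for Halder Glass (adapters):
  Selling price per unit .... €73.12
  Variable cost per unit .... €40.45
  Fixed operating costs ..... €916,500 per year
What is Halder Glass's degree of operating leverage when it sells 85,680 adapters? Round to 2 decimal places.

1.49

Total contribution margin = 85,680 × €32.67 = €2,799,165.60.
EBIT = €2,799,165.60 − €916,500 = €1,882,665.60.
DOL = contribution ÷ EBIT = €2,799,165.60 ÷ €1,882,665.60 = 1.4868.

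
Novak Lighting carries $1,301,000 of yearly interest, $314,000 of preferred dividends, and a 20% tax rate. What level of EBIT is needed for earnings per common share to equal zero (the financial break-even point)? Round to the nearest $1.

Grossing the preferred dividend up to pre-tax terms: $314,000 / (1 − 0.20) = $392,500.00.
Financial break-even EBIT = interest + D_p ÷ (1 − t) = $1,301,000 + $392,500.00 = $1,693,500.00.

$1,693,500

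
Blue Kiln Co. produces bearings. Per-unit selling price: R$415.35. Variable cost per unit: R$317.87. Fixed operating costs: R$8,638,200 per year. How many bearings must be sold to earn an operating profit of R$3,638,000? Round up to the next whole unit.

Each unit contributes R$415.35 − R$317.87 = R$97.48.
Units = (FC + target) / CM = (R$8,638,200 + R$3,638,000) / R$97.48 = 125,935.58, so 125,936 bearings.

125,936 bearings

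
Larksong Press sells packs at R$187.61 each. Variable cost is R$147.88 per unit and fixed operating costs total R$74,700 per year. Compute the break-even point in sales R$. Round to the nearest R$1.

R$352,743

CM per unit = R$187.61 − R$147.88 = R$39.73; CM ratio = R$39.73 / R$187.61 = 0.2118.
Break-even revenue = fixed costs × price ÷ CM = R$74,700 × R$187.61 ÷ R$39.73 = R$352,743.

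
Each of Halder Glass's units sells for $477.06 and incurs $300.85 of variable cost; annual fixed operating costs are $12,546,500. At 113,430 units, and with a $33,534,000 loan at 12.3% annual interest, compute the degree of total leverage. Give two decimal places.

6.03

At 113,430 units, contribution = 113,430 × $176.21 = $19,987,500.30.
EBIT = $19,987,500.30 − $12,546,500 = $7,441,000.30. Interest = $4,124,682.00, so EBIT − I = $3,316,318.30.
DCL = contribution ÷ (EBIT − I) = $19,987,500.30 ÷ $3,316,318.30 = 6.0270.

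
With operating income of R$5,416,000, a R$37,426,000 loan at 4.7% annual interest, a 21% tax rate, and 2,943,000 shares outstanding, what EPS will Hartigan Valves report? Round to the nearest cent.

R$0.98

Interest = R$1,759,022.00, so EBT = R$5,416,000 − R$1,759,022.00 = R$3,656,978.00.
Net income = R$3,656,978.00 × (1 − 0.21) = R$2,889,012.62.
EPS = R$2,889,012.62 ÷ 2,943,000 = R$0.98.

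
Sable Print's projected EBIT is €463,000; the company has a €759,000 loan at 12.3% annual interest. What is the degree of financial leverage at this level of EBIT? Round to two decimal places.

Interest = €93,357.00.
DFL = EBIT ÷ (EBIT − I) = €463,000 ÷ (€463,000 − €93,357.00) = €463,000 ÷ €369,643.00 = 1.2526.

1.25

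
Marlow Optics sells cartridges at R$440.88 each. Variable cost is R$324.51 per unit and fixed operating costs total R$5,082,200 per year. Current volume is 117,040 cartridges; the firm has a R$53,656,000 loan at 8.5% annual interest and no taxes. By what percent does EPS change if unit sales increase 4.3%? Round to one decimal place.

Total contribution margin = 117,040 × R$116.37 = R$13,619,944.80.
EBIT = R$13,619,944.80 − R$5,082,200 = R$8,537,744.80.
After interest of R$4,560,760.00, pre-tax earnings = R$3,976,984.80.
DCL = total CM / (EBIT − I) = R$13,619,944.80 / R$3,976,984.80 = 3.4247.
EPS therefore changes by 3.4247 × (+4.3%) = +14.7%.

+14.7%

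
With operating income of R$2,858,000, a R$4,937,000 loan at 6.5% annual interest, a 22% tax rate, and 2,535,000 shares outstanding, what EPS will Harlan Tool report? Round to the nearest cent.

Pre-tax income = R$2,858,000 − R$320,905.00 = R$2,537,095.00.
After tax at 22%: net income = R$2,537,095.00 × 0.78 = R$1,978,934.10.
EPS = R$1,978,934.10 ÷ 2,535,000 = R$0.78.

R$0.78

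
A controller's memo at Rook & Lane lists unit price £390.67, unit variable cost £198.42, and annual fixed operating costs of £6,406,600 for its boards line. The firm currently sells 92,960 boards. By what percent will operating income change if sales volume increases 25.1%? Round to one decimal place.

Total contribution margin = 92,960 × £192.25 = £17,871,560.00.
EBIT = £17,871,560.00 − £6,406,600 = £11,464,960.00.
DOL = contribution ÷ EBIT = £17,871,560.00 ÷ £11,464,960.00 = 1.5588.
%ΔEBIT = DOL × %ΔSales = 1.5588 × +25.1% = +39.1%.

+39.1%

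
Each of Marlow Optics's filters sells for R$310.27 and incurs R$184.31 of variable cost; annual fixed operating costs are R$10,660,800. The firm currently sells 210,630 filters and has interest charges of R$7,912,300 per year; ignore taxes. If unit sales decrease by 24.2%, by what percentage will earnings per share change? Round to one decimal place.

Contribution at this volume is 210,630 × R$125.96 = R$26,530,954.80.
Subtracting fixed costs: EBIT = R$26,530,954.80 − R$10,660,800 = R$15,870,154.80.
After interest of R$7,912,300.00, pre-tax earnings = R$7,957,854.80.
DCL = total CM / (EBIT − I) = R$26,530,954.80 / R$7,957,854.80 = 3.3339.
%ΔEPS = DCL × %ΔSales = 3.3339 × -24.2% = -80.7%.

-80.7%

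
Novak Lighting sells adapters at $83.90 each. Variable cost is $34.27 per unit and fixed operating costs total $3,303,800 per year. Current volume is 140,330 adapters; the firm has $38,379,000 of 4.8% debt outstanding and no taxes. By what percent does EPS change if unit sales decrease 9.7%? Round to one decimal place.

Contribution at this volume is 140,330 × $49.63 = $6,964,577.90.
EBIT = $6,964,577.90 − $3,303,800 = $3,660,777.90.
Interest = $1,842,192.00, so EBIT − I = $1,818,585.90.
DCL = total CM / (EBIT − I) = $6,964,577.90 / $1,818,585.90 = 3.8297.
%ΔEPS = DCL × %ΔSales = 3.8297 × -9.7% = -37.1%.

-37.1%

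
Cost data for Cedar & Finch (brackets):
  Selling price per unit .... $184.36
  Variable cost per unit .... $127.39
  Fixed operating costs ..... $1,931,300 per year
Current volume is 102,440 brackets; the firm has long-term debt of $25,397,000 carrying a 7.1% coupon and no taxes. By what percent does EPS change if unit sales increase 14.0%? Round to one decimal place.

+38.9%

Total contribution margin = 102,440 × $56.97 = $5,836,006.80.
EBIT = $5,836,006.80 − $1,931,300 = $3,904,706.80.
After interest of $1,803,187.00, pre-tax earnings = $2,101,519.80.
Degree of combined leverage = contribution ÷ (EBIT − I) = $5,836,006.80 ÷ $2,101,519.80 = 2.7770.
%ΔEPS = DCL × %ΔSales = 2.7770 × +14.0% = +38.9%.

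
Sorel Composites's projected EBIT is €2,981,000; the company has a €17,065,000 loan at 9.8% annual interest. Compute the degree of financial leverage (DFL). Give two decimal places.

Interest = €1,672,370.00.
DFL = EBIT ÷ (EBIT − I) = €2,981,000 ÷ (€2,981,000 − €1,672,370.00) = €2,981,000 ÷ €1,308,630.00 = 2.2780.

2.28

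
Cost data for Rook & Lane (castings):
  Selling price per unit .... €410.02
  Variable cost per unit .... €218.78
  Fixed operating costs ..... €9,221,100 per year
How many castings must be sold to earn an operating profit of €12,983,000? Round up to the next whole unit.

116,106 castings

Unit CM = price − variable cost = €410.02 − €218.78 = €191.24.
Units = (FC + target) / CM = (€9,221,100 + €12,983,000) / €191.24 = 116,105.94, so 116,106 castings.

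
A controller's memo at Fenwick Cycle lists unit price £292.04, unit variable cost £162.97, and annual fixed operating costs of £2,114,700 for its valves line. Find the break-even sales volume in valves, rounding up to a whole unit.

16,385 valves

Unit CM = price − variable cost = £292.04 − £162.97 = £129.07.
Units to break even: £2,114,700 ÷ £129.07 = 16,384.13, rounded up to 16,385.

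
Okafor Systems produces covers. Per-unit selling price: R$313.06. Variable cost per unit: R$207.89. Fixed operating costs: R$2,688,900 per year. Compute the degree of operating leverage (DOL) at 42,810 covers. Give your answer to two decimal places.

Total contribution margin = 42,810 × R$105.17 = R$4,502,327.70.
Operating income = contribution − fixed costs = R$4,502,327.70 − R$2,688,900 = R$1,813,427.70.
DOL = contribution ÷ EBIT = R$4,502,327.70 ÷ R$1,813,427.70 = 2.4828.

2.48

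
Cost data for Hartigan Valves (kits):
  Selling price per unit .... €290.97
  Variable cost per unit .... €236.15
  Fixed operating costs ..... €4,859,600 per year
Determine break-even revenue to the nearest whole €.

CM per unit = €290.97 − €236.15 = €54.82; CM ratio = €54.82 / €290.97 = 0.1884.
Break-even sales = FC ÷ CM ratio = €4,859,600 × €290.97 / €54.82 = €25,793,466.

€25,793,466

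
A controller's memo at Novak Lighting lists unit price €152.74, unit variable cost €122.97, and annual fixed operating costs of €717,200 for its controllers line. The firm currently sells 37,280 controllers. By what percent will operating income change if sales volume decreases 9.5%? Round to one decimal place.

-26.9%

Total contribution margin = 37,280 × €29.77 = €1,109,825.60.
EBIT = €1,109,825.60 − €717,200 = €392,625.60.
Degree of operating leverage = €1,109,825.60 / €392,625.60 = 2.8267.
So EBIT moves 2.8267 × (-9.5%) = -26.9%.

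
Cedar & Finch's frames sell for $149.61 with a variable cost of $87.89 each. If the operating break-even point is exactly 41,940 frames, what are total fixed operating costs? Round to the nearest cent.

$2,588,536.80

Each unit contributes $149.61 − $87.89 = $61.72.
Fixed costs = break-even units × CM = 41,940 × $61.72 = $2,588,536.80.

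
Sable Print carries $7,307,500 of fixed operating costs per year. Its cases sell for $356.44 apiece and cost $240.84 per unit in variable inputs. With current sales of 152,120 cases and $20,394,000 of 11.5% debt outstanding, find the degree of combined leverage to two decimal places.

2.22

Total contribution margin = 152,120 × $115.60 = $17,585,072.00.
EBIT = $17,585,072.00 − $7,307,500 = $10,277,572.00. Interest = $2,345,310.00, so EBIT − I = $7,932,262.00.
DCL = contribution ÷ (EBIT − I) = $17,585,072.00 ÷ $7,932,262.00 = 2.2169.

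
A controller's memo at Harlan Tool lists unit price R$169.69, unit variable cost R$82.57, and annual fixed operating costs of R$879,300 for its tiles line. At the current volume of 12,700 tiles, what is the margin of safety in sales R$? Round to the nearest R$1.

R$442,386

Each unit contributes R$169.69 − R$82.57 = R$87.12. Break-even units = R$879,300 ÷ R$87.12 = 10,092.98; break-even revenue = 10,092.98 × R$169.69 = R$1,712,676.96.
Actual sales revenue = 12,700 × R$169.69 = R$2,155,063.00.
Margin of safety = R$2,155,063.00 − R$1,712,676.96 = R$442,386.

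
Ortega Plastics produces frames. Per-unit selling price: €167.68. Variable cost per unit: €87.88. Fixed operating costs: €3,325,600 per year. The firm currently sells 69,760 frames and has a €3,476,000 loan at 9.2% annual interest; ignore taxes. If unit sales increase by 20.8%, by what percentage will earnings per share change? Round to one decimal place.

+60.3%

Total contribution margin = 69,760 × €79.80 = €5,566,848.00.
EBIT = €5,566,848.00 − €3,325,600 = €2,241,248.00.
After interest of €319,792.00, pre-tax earnings = €1,921,456.00.
Degree of combined leverage = contribution ÷ (EBIT − I) = €5,566,848.00 ÷ €1,921,456.00 = 2.8972.
EPS therefore changes by 2.8972 × (+20.8%) = +60.3%.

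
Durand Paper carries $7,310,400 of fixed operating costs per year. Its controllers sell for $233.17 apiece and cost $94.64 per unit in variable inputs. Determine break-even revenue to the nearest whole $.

Contribution margin per unit = $233.17 − $94.64 = $138.53, a CM ratio of $138.53 ÷ $233.17 = 0.5941.
Break-even revenue = fixed costs × price ÷ CM = $7,310,400 × $233.17 ÷ $138.53 = $12,304,670.

$12,304,670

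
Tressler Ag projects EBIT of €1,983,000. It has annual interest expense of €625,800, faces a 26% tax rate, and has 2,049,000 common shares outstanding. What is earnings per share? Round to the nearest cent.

Interest = €625,800.00, so EBT = €1,983,000 − €625,800.00 = €1,357,200.00.
After tax at 26%: net income = €1,357,200.00 × 0.74 = €1,004,328.00.
Per share: €1,004,328.00 / 2,049,000 shares = €0.49.

€0.49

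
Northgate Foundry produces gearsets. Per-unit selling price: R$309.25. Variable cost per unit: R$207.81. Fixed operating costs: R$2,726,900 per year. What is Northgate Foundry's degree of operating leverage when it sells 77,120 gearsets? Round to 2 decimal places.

Contribution at this volume is 77,120 × R$101.44 = R$7,823,052.80.
Operating income = contribution − fixed costs = R$7,823,052.80 − R$2,726,900 = R$5,096,152.80.
DOL = contribution ÷ EBIT = R$7,823,052.80 ÷ R$5,096,152.80 = 1.5351.

1.54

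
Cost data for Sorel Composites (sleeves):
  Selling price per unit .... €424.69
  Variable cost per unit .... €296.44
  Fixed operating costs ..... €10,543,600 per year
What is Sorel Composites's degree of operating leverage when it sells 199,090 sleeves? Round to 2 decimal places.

Contribution at this volume is 199,090 × €128.25 = €25,533,292.50.
Operating income = contribution − fixed costs = €25,533,292.50 − €10,543,600 = €14,989,692.50.
So DOL = total CM / EBIT = €25,533,292.50 / €14,989,692.50 = 1.7034.

1.70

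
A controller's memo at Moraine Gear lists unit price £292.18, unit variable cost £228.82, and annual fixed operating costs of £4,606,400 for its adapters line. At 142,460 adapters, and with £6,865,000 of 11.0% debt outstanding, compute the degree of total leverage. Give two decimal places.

Total contribution margin = 142,460 × £63.36 = £9,026,265.60.
Subtracting fixed costs: EBIT = £9,026,265.60 − £4,606,400 = £4,419,865.60. Interest = £755,150.00.
DOL = £9,026,265.60 ÷ £4,419,865.60 = 2.0422; DFL = £4,419,865.60 ÷ £3,664,715.60 = 1.2061.
DCL = DOL × DFL = 2.0422 × 1.2061 = 2.4631.

2.46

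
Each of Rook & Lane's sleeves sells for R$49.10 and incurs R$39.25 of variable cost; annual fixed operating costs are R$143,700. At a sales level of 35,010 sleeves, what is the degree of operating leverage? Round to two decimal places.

1.71

At 35,010 units, contribution = 35,010 × R$9.85 = R$344,848.50.
Operating income = contribution − fixed costs = R$344,848.50 − R$143,700 = R$201,148.50.
Degree of operating leverage = R$344,848.50 / R$201,148.50 = 1.7144.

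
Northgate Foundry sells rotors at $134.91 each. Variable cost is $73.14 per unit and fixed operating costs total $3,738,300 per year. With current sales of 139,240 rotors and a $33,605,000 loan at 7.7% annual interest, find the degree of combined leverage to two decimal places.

3.78

At 139,240 units, contribution = 139,240 × $61.77 = $8,600,854.80.
Operating income = contribution − fixed costs = $8,600,854.80 − $3,738,300 = $4,862,554.80. Interest = $2,587,585.00.
DOL = $8,600,854.80 ÷ $4,862,554.80 = 1.7688; DFL = $4,862,554.80 ÷ $2,274,969.80 = 2.1374.
Combined leverage = 1.7688 × 2.1374 = 3.7806.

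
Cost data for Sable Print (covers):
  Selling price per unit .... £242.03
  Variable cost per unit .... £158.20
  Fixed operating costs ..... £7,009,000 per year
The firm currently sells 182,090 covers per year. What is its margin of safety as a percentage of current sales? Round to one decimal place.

Unit CM = price − variable cost = £242.03 − £158.20 = £83.83. Break-even units = £7,009,000 ÷ £83.83 = 83,609.69; break-even revenue = 83,609.69 × £242.03 = £20,236,052.37.
Actual sales revenue = 182,090 × £242.03 = £44,071,242.70.
Margin of safety = (£44,071,242.70 − £20,236,052.37) ÷ £44,071,242.70 = 54.1%.

54.1%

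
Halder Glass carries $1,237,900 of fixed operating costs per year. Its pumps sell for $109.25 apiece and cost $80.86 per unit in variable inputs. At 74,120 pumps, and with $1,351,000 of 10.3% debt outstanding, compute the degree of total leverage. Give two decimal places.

2.89

Contribution at this volume is 74,120 × $28.39 = $2,104,266.80.
Subtracting fixed costs: EBIT = $2,104,266.80 − $1,237,900 = $866,366.80. Interest = $139,153.00.
DOL = $2,104,266.80 ÷ $866,366.80 = 2.4288; DFL = $866,366.80 ÷ $727,213.80 = 1.1914.
Combined leverage = 2.4288 × 1.1914 = 2.8937.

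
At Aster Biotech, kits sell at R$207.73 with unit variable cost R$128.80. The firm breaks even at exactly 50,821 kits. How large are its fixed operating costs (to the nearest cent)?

Each unit contributes R$207.73 − R$128.80 = R$78.93.
Fixed costs = break-even units × CM = 50,821 × R$78.93 = R$4,011,301.53.

R$4,011,301.53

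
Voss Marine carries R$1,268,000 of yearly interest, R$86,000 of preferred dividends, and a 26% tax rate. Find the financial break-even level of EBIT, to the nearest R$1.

Grossing the preferred dividend up to pre-tax terms: R$86,000 / (1 − 0.26) = R$116,216.22.
Financial break-even EBIT = interest + D_p ÷ (1 − t) = R$1,268,000 + R$116,216.22 = R$1,384,216.22.

R$1,384,216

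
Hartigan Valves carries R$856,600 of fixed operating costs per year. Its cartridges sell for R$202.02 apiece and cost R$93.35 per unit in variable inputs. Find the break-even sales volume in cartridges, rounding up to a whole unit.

7,883 cartridges

Each unit contributes R$202.02 − R$93.35 = R$108.67.
Units to break even: R$856,600 ÷ R$108.67 = 7,882.58, rounded up to 7,883.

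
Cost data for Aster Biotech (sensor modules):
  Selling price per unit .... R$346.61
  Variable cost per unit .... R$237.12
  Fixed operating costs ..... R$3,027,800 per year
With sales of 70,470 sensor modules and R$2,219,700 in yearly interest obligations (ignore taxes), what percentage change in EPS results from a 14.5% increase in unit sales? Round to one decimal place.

+45.3%

Total contribution margin = 70,470 × R$109.49 = R$7,715,760.30.
Subtracting fixed costs: EBIT = R$7,715,760.30 − R$3,027,800 = R$4,687,960.30.
After interest of R$2,219,700.00, pre-tax earnings = R$2,468,260.30.
Degree of combined leverage = contribution ÷ (EBIT − I) = R$7,715,760.30 ÷ R$2,468,260.30 = 3.1260.
EPS therefore changes by 3.1260 × (+14.5%) = +45.3%.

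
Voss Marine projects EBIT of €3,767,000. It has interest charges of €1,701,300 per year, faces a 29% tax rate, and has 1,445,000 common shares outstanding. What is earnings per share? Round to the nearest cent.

Pre-tax income = €3,767,000 − €1,701,300.00 = €2,065,700.00.
After tax at 29%: net income = €2,065,700.00 × 0.71 = €1,466,647.00.
Per share: €1,466,647.00 / 1,445,000 shares = €1.01.

€1.01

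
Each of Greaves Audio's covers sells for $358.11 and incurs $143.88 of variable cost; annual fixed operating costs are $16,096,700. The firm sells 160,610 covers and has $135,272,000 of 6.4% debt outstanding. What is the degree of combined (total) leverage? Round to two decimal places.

At 160,610 units, contribution = 160,610 × $214.23 = $34,407,480.30.
Subtracting fixed costs: EBIT = $34,407,480.30 − $16,096,700 = $18,310,780.30. Interest = $8,657,408.00.
DOL = $34,407,480.30 ÷ $18,310,780.30 = 1.8791; DFL = $18,310,780.30 ÷ $9,653,372.30 = 1.8968.
Combined leverage = 1.8791 × 1.8968 = 3.5643.

3.56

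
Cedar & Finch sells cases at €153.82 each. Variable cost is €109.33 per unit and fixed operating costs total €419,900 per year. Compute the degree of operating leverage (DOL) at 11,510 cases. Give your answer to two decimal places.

5.56

Total contribution margin = 11,510 × €44.49 = €512,079.90.
Operating income = contribution − fixed costs = €512,079.90 − €419,900 = €92,179.90.
DOL = contribution ÷ EBIT = €512,079.90 ÷ €92,179.90 = 5.5552.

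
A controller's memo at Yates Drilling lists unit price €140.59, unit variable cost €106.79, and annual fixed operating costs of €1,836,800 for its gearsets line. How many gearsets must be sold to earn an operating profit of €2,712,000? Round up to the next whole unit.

Each unit contributes €140.59 − €106.79 = €33.80.
Need Q such that Q × €33.80 − €1,836,800 = €2,712,000, i.e. Q = €4,548,800 / €33.80 = 134,579.88 → 134,580.

134,580 gearsets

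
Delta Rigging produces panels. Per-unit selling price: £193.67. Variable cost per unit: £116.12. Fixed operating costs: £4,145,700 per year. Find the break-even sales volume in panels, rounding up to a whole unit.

53,459 panels

Each unit contributes £193.67 − £116.12 = £77.55.
Break-even Q = £4,145,700 / £77.55 = 53,458.41 → 53,459 panels.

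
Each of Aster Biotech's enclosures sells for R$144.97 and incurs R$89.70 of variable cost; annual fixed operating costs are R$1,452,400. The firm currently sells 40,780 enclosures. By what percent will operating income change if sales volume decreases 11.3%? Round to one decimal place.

-31.8%

At 40,780 units, contribution = 40,780 × R$55.27 = R$2,253,910.60.
EBIT = R$2,253,910.60 − R$1,452,400 = R$801,510.60.
Degree of operating leverage = R$2,253,910.60 / R$801,510.60 = 2.8121.
Operating income changes by 2.8121 × -11.3% = -31.8%.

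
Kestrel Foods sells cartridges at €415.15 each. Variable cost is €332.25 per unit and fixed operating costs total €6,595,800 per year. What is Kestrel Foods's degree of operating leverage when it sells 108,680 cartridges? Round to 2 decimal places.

3.73

Total contribution margin = 108,680 × €82.90 = €9,009,572.00.
Operating income = contribution − fixed costs = €9,009,572.00 − €6,595,800 = €2,413,772.00.
DOL = contribution ÷ EBIT = €9,009,572.00 ÷ €2,413,772.00 = 3.7326.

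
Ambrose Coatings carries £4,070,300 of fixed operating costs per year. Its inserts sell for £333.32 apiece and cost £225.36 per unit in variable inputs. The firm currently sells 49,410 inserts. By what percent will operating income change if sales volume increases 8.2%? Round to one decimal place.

+34.6%

Total contribution margin = 49,410 × £107.96 = £5,334,303.60.
EBIT = £5,334,303.60 − £4,070,300 = £1,264,003.60.
So DOL = total CM / EBIT = £5,334,303.60 / £1,264,003.60 = 4.2202.
%ΔEBIT = DOL × %ΔSales = 4.2202 × +8.2% = +34.6%.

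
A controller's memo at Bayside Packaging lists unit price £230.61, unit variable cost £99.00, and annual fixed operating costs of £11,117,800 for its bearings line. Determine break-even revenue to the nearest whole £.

Contribution margin per unit = £230.61 − £99.00 = £131.61, a CM ratio of £131.61 ÷ £230.61 = 0.5707.
Break-even revenue = fixed costs × price ÷ CM = £11,117,800 × £230.61 ÷ £131.61 = £19,480,859.

£19,480,859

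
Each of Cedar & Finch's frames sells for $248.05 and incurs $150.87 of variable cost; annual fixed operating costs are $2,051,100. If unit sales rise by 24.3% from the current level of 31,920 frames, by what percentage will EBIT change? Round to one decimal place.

+71.7%

At 31,920 units, contribution = 31,920 × $97.18 = $3,101,985.60.
Subtracting fixed costs: EBIT = $3,101,985.60 − $2,051,100 = $1,050,885.60.
So DOL = total CM / EBIT = $3,101,985.60 / $1,050,885.60 = 2.9518.
Operating income changes by 2.9518 × +24.3% = +71.7%.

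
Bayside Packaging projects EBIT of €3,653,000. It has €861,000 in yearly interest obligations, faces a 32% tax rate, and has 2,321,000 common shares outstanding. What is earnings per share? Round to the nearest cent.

€0.82

Pre-tax income = €3,653,000 − €861,000.00 = €2,792,000.00.
After tax at 32%: net income = €2,792,000.00 × 0.68 = €1,898,560.00.
EPS = €1,898,560.00 ÷ 2,321,000 = €0.82.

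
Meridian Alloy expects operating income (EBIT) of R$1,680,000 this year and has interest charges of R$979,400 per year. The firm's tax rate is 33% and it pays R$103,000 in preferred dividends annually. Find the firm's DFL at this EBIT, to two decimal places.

Annual interest charges come to R$979,400.00.
Preferred dividends grossed up pre-tax: R$103,000 / (1 − 0.33) = R$153,731.34.
DFL = EBIT ÷ [EBIT − I − D_p/(1−t)] = R$1,680,000 ÷ [R$1,680,000 − R$979,400.00 − R$153,731.34] = R$1,680,000 ÷ R$546,868.66 = 3.0720.

3.07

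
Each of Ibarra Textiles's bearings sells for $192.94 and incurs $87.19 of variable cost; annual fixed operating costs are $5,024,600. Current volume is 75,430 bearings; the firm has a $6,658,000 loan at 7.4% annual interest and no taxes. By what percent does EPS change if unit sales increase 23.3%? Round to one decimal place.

+75.6%

Contribution at this volume is 75,430 × $105.75 = $7,976,722.50.
Operating income = contribution − fixed costs = $7,976,722.50 − $5,024,600 = $2,952,122.50.
Interest = $492,692.00, so EBIT − I = $2,459,430.50.
DCL = total CM / (EBIT − I) = $7,976,722.50 / $2,459,430.50 = 3.2433.
EPS therefore changes by 3.2433 × (+23.3%) = +75.6%.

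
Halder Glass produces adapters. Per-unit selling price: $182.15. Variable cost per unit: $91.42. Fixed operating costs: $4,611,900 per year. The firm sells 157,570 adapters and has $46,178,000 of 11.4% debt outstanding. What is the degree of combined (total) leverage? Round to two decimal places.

3.23

Total contribution margin = 157,570 × $90.73 = $14,296,326.10.
Operating income = contribution − fixed costs = $14,296,326.10 − $4,611,900 = $9,684,426.10. Interest = $5,264,292.00.
DOL = $14,296,326.10 ÷ $9,684,426.10 = 1.4762; DFL = $9,684,426.10 ÷ $4,420,134.10 = 2.1910.
DCL = DOL × DFL = 1.4762 × 2.1910 = 3.2344.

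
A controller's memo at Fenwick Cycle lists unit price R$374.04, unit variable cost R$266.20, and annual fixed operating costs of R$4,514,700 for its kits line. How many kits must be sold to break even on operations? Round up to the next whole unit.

41,865 kits

Contribution margin per unit = R$374.04 − R$266.20 = R$107.84.
Units to break even: R$4,514,700 ÷ R$107.84 = 41,864.80, rounded up to 41,865.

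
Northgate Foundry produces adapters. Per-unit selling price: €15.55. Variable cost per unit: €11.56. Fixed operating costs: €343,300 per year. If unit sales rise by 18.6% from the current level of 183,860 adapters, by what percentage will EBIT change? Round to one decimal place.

+35.0%

At 183,860 units, contribution = 183,860 × €3.99 = €733,601.40.
Operating income = contribution − fixed costs = €733,601.40 − €343,300 = €390,301.40.
DOL = contribution ÷ EBIT = €733,601.40 ÷ €390,301.40 = 1.8796.
%ΔEBIT = DOL × %ΔSales = 1.8796 × +18.6% = +35.0%.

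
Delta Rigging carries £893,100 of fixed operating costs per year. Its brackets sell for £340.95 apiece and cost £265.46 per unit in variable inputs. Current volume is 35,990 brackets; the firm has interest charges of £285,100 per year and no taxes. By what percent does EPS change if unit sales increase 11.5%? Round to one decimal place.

Total contribution margin = 35,990 × £75.49 = £2,716,885.10.
EBIT = £2,716,885.10 − £893,100 = £1,823,785.10.
After interest of £285,100.00, pre-tax earnings = £1,538,685.10.
DCL = total CM / (EBIT − I) = £2,716,885.10 / £1,538,685.10 = 1.7657.
EPS therefore changes by 1.7657 × (+11.5%) = +20.3%.

+20.3%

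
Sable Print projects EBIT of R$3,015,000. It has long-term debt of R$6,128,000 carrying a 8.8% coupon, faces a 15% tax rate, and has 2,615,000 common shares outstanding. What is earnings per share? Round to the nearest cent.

R$0.80

Pre-tax income = R$3,015,000 − R$539,264.00 = R$2,475,736.00.
Net income = R$2,475,736.00 × (1 − 0.15) = R$2,104,375.60.
EPS = R$2,104,375.60 ÷ 2,615,000 = R$0.80.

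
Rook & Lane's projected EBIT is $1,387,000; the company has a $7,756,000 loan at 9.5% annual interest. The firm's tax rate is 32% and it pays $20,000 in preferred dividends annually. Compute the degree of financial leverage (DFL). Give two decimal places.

Interest = $736,820.00.
Pre-tax preferred-dividend burden = $20,000 ÷ (1 − 0.32) = $29,411.76.
DFL = EBIT ÷ [EBIT − I − D_p/(1−t)] = $1,387,000 ÷ [$1,387,000 − $736,820.00 − $29,411.76] = $1,387,000 ÷ $620,768.24 = 2.2343.

2.23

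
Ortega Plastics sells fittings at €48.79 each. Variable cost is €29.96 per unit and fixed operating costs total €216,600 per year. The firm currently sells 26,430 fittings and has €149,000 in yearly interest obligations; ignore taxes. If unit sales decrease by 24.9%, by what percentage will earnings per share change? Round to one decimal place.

-93.8%

Contribution at this volume is 26,430 × €18.83 = €497,676.90.
Subtracting fixed costs: EBIT = €497,676.90 − €216,600 = €281,076.90.
Interest = €149,000.00, so EBIT − I = €132,076.90.
Degree of combined leverage = contribution ÷ (EBIT − I) = €497,676.90 ÷ €132,076.90 = 3.7681.
EPS therefore changes by 3.7681 × (-24.9%) = -93.8%.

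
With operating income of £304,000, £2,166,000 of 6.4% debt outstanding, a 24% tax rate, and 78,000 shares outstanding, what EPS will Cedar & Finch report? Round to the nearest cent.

£1.61

Interest = £138,624.00, so EBT = £304,000 − £138,624.00 = £165,376.00.
Net income = £165,376.00 × (1 − 0.24) = £125,685.76.
Per share: £125,685.76 / 78,000 shares = £1.61.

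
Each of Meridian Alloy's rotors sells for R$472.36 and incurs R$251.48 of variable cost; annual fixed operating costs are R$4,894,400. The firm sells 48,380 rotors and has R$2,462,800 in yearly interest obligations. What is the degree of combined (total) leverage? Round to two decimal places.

3.21

Contribution at this volume is 48,380 × R$220.88 = R$10,686,174.40.
EBIT = R$10,686,174.40 − R$4,894,400 = R$5,791,774.40. Interest = R$2,462,800.00, so EBIT − I = R$3,328,974.40.
Degree of total leverage = total CM / (EBIT − interest) = R$10,686,174.40 / R$3,328,974.40 = 3.2101.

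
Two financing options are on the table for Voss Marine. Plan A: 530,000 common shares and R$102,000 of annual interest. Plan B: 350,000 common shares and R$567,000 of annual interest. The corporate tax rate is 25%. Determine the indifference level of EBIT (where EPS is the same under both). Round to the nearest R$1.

R$1,471,167

At indifference, (EBIT − 102,000)(1 − t)/530,000 = (EBIT − 567,000)(1 − t)/350,000.
Cancelling (1 − t) and cross-multiplying: 350,000·(EBIT − 102,000) = 530,000·(EBIT − 567,000).
Solving, EBIT = (567,000·530,000 − 102,000·350,000) / (530,000 − 350,000) = 264,810,000,000 / 180,000 = 1,471,166.67.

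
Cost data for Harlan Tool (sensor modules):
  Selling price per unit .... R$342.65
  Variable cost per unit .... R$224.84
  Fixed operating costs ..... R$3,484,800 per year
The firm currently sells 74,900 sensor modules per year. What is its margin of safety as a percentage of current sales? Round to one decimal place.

Unit CM = price − variable cost = R$342.65 − R$224.84 = R$117.81. Break-even units = R$3,484,800 ÷ R$117.81 = 29,579.83; break-even revenue = 29,579.83 × R$342.65 = R$10,135,529.41.
Actual sales revenue = 74,900 × R$342.65 = R$25,664,485.00.
Margin of safety = (R$25,664,485.00 − R$10,135,529.41) ÷ R$25,664,485.00 = 60.5%.

60.5%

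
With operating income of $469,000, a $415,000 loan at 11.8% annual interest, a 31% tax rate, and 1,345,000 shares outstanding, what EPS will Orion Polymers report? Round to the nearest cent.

$0.22

Interest = $48,970.00, so EBT = $469,000 − $48,970.00 = $420,030.00.
Net income = $420,030.00 × (1 − 0.31) = $289,820.70.
Per share: $289,820.70 / 1,345,000 shares = $0.22.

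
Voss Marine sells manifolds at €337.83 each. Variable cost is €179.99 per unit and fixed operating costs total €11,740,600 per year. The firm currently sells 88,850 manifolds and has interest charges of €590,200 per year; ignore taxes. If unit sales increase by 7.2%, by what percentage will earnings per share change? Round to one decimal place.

+59.6%

Total contribution margin = 88,850 × €157.84 = €14,024,084.00.
Subtracting fixed costs: EBIT = €14,024,084.00 − €11,740,600 = €2,283,484.00.
After interest of €590,200.00, pre-tax earnings = €1,693,284.00.
DCL = total CM / (EBIT − I) = €14,024,084.00 / €1,693,284.00 = 8.2822.
EPS therefore changes by 8.2822 × (+7.2%) = +59.6%.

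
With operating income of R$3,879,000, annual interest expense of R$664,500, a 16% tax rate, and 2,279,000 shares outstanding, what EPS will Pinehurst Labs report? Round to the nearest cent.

Pre-tax income = R$3,879,000 − R$664,500.00 = R$3,214,500.00.
Net income = R$3,214,500.00 × (1 − 0.16) = R$2,700,180.00.
EPS = R$2,700,180.00 ÷ 2,279,000 = R$1.18.

R$1.18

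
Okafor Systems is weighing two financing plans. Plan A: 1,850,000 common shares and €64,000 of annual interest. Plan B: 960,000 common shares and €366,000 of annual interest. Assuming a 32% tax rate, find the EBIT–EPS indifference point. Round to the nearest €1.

€691,753

At indifference, (EBIT − 64,000)(1 − t)/1,850,000 = (EBIT − 366,000)(1 − t)/960,000.
Cancelling (1 − t) and cross-multiplying: 960,000·(EBIT − 64,000) = 1,850,000·(EBIT − 366,000).
Solving, EBIT = (366,000·1,850,000 − 64,000·960,000) / (1,850,000 − 960,000) = 615,660,000,000 / 890,000 = 691,752.81.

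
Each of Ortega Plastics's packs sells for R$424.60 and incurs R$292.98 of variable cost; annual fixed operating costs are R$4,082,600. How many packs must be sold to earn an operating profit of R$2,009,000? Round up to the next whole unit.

Contribution margin per unit = R$424.60 − R$292.98 = R$131.62.
Units = (FC + target) / CM = (R$4,082,600 + R$2,009,000) / R$131.62 = 46,281.72, so 46,282 packs.

46,282 packs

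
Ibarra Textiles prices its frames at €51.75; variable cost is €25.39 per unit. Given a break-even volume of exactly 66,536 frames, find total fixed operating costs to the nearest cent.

Contribution margin per unit = €51.75 − €25.39 = €26.36.
Fixed costs = break-even units × CM = 66,536 × €26.36 = €1,753,888.96.

€1,753,888.96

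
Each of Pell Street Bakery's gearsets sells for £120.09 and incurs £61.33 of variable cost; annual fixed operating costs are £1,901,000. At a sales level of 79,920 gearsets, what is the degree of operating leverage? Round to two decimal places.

1.68

Contribution at this volume is 79,920 × £58.76 = £4,696,099.20.
Operating income = contribution − fixed costs = £4,696,099.20 − £1,901,000 = £2,795,099.20.
Degree of operating leverage = £4,696,099.20 / £2,795,099.20 = 1.6801.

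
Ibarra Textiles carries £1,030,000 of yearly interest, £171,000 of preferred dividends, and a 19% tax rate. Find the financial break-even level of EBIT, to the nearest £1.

Grossing the preferred dividend up to pre-tax terms: £171,000 / (1 − 0.19) = £211,111.11.
EPS = 0 when EBIT covers interest plus the pre-tax preferred burden: £1,030,000 + £211,111.11 = £1,241,111.11.

£1,241,111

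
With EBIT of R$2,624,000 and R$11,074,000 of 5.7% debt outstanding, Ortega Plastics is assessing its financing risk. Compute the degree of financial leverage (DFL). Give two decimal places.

Interest = R$631,218.00.
Degree of financial leverage = EBIT / (EBIT − interest) = R$2,624,000 / R$1,992,782.00 = 1.3168.

1.32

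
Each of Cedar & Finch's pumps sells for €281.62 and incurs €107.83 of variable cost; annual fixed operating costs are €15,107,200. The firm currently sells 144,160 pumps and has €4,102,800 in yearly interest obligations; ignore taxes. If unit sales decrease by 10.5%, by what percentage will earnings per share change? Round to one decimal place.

At 144,160 units, contribution = 144,160 × €173.79 = €25,053,566.40.
EBIT = €25,053,566.40 − €15,107,200 = €9,946,366.40.
After interest of €4,102,800.00, pre-tax earnings = €5,843,566.40.
DCL = total CM / (EBIT − I) = €25,053,566.40 / €5,843,566.40 = 4.2874.
%ΔEPS = DCL × %ΔSales = 4.2874 × -10.5% = -45.0%.

-45.0%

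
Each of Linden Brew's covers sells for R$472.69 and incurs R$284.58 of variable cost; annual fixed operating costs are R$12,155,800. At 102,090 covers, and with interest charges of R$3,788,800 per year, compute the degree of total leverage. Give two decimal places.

Contribution at this volume is 102,090 × R$188.11 = R$19,204,149.90.
Operating income = contribution − fixed costs = R$19,204,149.90 − R$12,155,800 = R$7,048,349.90. Interest = R$3,788,800.00, so EBIT − I = R$3,259,549.90.
DCL = contribution ÷ (EBIT − I) = R$19,204,149.90 ÷ R$3,259,549.90 = 5.8917.

5.89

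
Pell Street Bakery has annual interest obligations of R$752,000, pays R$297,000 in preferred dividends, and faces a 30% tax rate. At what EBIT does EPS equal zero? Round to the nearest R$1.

Preferred dividends are paid after tax, so their pre-tax equivalent is R$297,000 ÷ (1 − 0.30) = R$424,285.71.
Financial break-even EBIT = interest + D_p ÷ (1 − t) = R$752,000 + R$424,285.71 = R$1,176,285.71.

R$1,176,286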